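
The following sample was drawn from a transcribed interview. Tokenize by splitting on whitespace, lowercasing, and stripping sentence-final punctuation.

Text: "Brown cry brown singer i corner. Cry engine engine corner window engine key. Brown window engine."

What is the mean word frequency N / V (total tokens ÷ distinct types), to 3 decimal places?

N = 16 tokens, V = 8 types.
Mean frequency = N / V = 16 / 8 = 2.000

2.000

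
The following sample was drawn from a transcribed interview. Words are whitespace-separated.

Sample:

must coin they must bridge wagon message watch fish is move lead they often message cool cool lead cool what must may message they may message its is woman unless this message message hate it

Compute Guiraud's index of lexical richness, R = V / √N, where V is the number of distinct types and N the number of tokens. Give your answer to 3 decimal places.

3.550

N = 35, V = 21.
√N = 5.916080
R = 21 / 5.916080 = 3.550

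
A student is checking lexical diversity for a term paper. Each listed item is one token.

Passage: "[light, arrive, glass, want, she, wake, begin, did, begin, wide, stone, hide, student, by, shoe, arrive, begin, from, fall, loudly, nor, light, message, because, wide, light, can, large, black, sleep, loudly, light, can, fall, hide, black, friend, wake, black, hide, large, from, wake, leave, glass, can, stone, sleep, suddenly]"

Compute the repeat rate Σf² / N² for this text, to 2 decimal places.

0.05

Frequencies: light:4, wake:3, begin:3, hide:3, can:3, black:3, arrive:2, glass:2, wide:2, stone:2, from:2, fall:2, loudly:2, large:2, sleep:2, want:1, she:1, did:1, student:1, by:1, … (7 more, each freq 1)
Σf² = 109; N² = 2401
Repeat rate = 109 / 2401 = 0.05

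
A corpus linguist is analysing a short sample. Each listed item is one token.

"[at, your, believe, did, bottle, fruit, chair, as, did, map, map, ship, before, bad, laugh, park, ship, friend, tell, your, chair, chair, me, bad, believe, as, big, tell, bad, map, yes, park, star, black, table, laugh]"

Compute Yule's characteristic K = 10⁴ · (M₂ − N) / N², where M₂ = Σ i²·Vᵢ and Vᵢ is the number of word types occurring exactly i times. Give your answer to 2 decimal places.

Frequencies: chair:3, map:3, bad:3, your:2, believe:2, did:2, as:2, ship:2, laugh:2, park:2, tell:2, at:1, bottle:1, fruit:1, before:1, friend:1, me:1, big:1, yes:1, star:1, … (2 more, each freq 1)
N = 36. Frequency spectrum: V_1=11, V_2=8, V_3=3
M₂ = 1²·11 + 2²·8 + 3²·3 = 70
K = 10000 × (70 − 36) / 36² = 262.35

262.35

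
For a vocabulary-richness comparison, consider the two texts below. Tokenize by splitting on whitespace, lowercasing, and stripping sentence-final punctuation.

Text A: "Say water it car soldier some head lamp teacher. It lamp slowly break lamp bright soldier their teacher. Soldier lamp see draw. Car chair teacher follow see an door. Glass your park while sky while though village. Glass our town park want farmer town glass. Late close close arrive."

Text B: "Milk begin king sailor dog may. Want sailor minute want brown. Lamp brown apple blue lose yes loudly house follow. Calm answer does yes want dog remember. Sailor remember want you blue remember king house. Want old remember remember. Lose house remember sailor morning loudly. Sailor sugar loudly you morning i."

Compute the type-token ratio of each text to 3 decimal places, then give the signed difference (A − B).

TTR(A) = 33/49 = 0.673
TTR(B) = 26/51 = 0.510
Difference = 0.673 − 0.510 = 0.163

0.163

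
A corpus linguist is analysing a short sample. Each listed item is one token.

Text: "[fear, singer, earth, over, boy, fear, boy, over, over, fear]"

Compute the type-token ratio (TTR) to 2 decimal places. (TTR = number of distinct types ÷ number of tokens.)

0.50

N = 10 tokens, V = 5 types.
TTR = V / N = 5 / 10 = 0.50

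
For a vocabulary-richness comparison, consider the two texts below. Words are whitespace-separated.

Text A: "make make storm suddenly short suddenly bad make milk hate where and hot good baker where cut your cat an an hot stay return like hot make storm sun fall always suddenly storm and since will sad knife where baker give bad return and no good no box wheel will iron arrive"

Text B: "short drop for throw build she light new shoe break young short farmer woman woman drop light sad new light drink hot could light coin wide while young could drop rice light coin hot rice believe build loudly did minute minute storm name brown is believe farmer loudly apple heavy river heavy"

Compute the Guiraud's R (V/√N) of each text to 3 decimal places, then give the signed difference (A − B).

0.000

A: V=32, N=52, R=4.438
B: V=32, N=52, R=4.438
Difference = 4.438 − 4.438 = 0.000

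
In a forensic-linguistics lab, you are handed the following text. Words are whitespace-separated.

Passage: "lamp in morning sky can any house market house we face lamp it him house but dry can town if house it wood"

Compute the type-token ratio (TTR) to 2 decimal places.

N = 23 tokens, V = 17 types.
TTR = V / N = 17 / 23 = 0.74

0.74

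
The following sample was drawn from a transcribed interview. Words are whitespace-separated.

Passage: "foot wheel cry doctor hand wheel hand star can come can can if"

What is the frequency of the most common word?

3

Frequencies: can:3, wheel:2, hand:2, foot:1, cry:1, doctor:1, star:1, come:1, if:1
Most common: 'can' with frequency 3.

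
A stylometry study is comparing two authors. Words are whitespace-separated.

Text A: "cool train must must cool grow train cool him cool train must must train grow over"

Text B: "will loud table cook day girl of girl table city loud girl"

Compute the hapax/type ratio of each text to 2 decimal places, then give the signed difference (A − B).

-0.30

A: hapax=2, V=6, ratio=0.33
B: hapax=5, V=8, ratio=0.63
Difference = 0.33 − 0.63 = -0.30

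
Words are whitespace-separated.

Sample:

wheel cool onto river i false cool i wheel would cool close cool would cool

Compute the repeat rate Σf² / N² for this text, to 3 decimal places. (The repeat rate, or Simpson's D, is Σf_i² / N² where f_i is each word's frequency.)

0.182

Frequencies: cool:5, wheel:2, i:2, would:2, onto:1, river:1, false:1, close:1
Σf² = 41; N² = 225
Repeat rate = 41 / 225 = 0.182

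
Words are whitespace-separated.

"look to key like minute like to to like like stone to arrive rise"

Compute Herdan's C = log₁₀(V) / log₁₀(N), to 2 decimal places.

0.79

N = 14, V = 8.
log₁₀(V) = 0.903090, log₁₀(N) = 1.146128
C = 0.903090 / 1.146128 = 0.79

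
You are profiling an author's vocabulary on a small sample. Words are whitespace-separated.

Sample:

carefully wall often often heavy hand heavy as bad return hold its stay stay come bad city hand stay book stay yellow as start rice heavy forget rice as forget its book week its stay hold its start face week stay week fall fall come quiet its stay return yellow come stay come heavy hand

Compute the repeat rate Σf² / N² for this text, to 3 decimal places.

Frequencies: stay:8, its:5, heavy:4, come:4, hand:3, as:3, week:3, often:2, bad:2, return:2, hold:2, book:2, yellow:2, start:2, rice:2, forget:2, fall:2, carefully:1, wall:1, city:1, … (2 more, each freq 1)
Σf² = 193; N² = 3025
Repeat rate = 193 / 3025 = 0.064

0.064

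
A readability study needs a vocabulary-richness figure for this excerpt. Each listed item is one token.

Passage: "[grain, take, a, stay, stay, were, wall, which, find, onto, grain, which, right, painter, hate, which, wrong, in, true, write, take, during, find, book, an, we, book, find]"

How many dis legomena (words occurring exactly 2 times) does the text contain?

4

Frequencies: which:3, find:3, grain:2, take:2, stay:2, book:2, a:1, were:1, wall:1, onto:1, right:1, painter:1, hate:1, wrong:1, in:1, true:1, write:1, during:1, an:1, we:1
Words with frequency 2: book, grain, stay, take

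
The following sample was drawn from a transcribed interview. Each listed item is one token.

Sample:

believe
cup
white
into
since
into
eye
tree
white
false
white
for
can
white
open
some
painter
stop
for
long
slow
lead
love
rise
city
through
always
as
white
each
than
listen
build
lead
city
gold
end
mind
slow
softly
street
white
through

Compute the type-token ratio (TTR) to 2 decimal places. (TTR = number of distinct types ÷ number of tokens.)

0.74

N = 43 tokens, V = 32 types.
TTR = V / N = 32 / 43 = 0.74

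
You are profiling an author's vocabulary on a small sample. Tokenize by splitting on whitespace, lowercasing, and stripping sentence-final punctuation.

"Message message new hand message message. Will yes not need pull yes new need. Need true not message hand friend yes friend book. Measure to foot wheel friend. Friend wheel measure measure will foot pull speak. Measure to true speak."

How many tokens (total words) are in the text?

Tokens: message, message, new, hand, message, message, will, yes, not, need, pull, yes, new, need, need, true, not, message, hand, friend, yes, friend, book, measure, to, foot, wheel, friend, friend, wheel, measure, measure, will, foot, pull, speak, measure, to, true, speak
N = 40

40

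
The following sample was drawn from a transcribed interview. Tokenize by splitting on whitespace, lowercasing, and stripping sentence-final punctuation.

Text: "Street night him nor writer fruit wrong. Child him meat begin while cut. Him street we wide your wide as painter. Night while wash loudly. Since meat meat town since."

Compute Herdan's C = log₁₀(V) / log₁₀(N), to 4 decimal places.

N = 30, V = 21.
log₁₀(V) = 1.322219, log₁₀(N) = 1.477121
C = 1.322219 / 1.477121 = 0.8951

0.8951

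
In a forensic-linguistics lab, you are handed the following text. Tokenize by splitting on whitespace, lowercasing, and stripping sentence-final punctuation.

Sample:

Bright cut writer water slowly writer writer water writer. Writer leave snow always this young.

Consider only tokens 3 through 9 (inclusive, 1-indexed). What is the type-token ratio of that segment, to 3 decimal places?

0.429

Segment tokens 3–9: writer, water, slowly, writer, writer, water, writer
Segment N = 7, segment V = 3.
TTR = 3 / 7 = 0.429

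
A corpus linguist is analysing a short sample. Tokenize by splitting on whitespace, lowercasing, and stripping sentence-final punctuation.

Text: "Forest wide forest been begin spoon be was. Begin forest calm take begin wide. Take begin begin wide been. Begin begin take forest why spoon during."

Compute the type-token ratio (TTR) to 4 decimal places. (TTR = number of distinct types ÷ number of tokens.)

0.4231

N = 26 tokens, V = 11 types.
TTR = V / N = 11 / 26 = 0.4231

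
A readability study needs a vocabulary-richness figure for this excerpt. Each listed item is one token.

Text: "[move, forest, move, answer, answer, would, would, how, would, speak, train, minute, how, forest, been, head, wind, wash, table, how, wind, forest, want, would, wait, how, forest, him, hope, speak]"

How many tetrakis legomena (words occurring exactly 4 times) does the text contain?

Frequencies: forest:4, would:4, how:4, move:2, answer:2, speak:2, wind:2, train:1, minute:1, been:1, head:1, wash:1, table:1, want:1, wait:1, him:1, hope:1
Words with frequency 4: forest, how, would

3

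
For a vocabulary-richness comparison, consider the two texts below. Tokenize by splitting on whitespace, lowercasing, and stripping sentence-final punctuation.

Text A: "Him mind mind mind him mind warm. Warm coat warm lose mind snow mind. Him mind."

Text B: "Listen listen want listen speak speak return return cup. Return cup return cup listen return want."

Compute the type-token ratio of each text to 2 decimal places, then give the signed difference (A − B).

TTR(A) = 6/16 = 0.38
TTR(B) = 5/16 = 0.31
Difference = 0.38 − 0.31 = 0.07

0.07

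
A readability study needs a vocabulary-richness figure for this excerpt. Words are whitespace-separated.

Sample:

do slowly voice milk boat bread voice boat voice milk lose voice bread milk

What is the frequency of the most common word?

Frequencies: voice:4, milk:3, boat:2, bread:2, do:1, slowly:1, lose:1
Most common: 'voice' with frequency 4.

4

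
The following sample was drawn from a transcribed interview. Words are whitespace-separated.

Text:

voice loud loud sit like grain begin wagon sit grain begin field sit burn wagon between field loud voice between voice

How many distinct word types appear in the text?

10

Distinct types: {begin, between, burn, field, grain, like, loud, sit, voice, wagon}
V = 10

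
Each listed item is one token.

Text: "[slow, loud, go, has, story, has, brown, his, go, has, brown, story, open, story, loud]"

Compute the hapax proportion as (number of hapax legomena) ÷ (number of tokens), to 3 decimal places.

Frequencies: has:3, story:3, loud:2, go:2, brown:2, slow:1, his:1, open:1
Hapax count = 3; token count = 15.
Ratio = 3 / 15 = 0.200

0.200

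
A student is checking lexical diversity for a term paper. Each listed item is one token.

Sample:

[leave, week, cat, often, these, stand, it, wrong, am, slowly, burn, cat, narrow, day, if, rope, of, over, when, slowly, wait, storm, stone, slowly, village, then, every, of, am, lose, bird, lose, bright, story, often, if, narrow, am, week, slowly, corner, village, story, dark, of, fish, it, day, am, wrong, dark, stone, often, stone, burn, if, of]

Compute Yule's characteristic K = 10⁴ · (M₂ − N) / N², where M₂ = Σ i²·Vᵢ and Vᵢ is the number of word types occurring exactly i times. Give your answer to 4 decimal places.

Frequencies: am:4, slowly:4, of:4, often:3, if:3, stone:3, week:2, cat:2, it:2, wrong:2, burn:2, narrow:2, day:2, village:2, lose:2, story:2, dark:2, leave:1, these:1, stand:1, … (11 more, each freq 1)
N = 57. Frequency spectrum: V_1=14, V_2=11, V_3=3, V_4=3
M₂ = 1²·14 + 2²·11 + 3²·3 + 4²·3 = 133
K = 10000 × (133 − 57) / 57² = 233.9181

233.9181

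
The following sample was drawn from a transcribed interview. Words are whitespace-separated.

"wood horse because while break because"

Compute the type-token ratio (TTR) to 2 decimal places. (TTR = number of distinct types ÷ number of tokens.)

0.83

N = 6 tokens, V = 5 types.
TTR = V / N = 5 / 6 = 0.83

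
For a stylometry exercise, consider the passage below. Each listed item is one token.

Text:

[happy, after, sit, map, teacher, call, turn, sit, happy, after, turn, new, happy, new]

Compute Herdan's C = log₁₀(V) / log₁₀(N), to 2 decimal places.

N = 14, V = 8.
log₁₀(V) = 0.903090, log₁₀(N) = 1.146128
C = 0.903090 / 1.146128 = 0.79

0.79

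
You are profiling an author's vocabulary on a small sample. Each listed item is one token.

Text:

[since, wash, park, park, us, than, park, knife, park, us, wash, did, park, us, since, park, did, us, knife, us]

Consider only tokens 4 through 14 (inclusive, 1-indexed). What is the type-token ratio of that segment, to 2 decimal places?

Segment tokens 4–14: park, us, than, park, knife, park, us, wash, did, park, us
Segment N = 11, segment V = 6.
TTR = 6 / 11 = 0.55

0.55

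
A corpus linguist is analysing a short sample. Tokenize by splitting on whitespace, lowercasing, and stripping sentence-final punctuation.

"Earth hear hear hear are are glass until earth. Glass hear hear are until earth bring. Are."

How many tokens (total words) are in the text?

17

Tokens: earth, hear, hear, hear, are, are, glass, until, earth, glass, hear, hear, are, until, earth, bring, are
N = 17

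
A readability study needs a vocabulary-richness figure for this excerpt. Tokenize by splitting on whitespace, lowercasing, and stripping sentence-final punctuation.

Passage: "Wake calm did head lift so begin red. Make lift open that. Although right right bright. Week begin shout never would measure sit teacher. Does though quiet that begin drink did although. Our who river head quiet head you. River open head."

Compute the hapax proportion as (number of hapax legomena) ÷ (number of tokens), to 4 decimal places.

Frequencies: head:4, begin:3, did:2, lift:2, open:2, that:2, although:2, right:2, quiet:2, river:2, wake:1, calm:1, so:1, red:1, make:1, bright:1, week:1, shout:1, never:1, would:1, … (9 more, each freq 1)
Hapax count = 19; token count = 42.
Ratio = 19 / 42 = 0.4524

0.4524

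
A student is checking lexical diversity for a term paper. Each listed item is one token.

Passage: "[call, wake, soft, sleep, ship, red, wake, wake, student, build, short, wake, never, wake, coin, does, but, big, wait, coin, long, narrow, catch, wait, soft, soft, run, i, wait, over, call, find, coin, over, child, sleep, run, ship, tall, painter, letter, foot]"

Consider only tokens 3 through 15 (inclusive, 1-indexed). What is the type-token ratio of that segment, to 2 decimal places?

Segment tokens 3–15: soft, sleep, ship, red, wake, wake, student, build, short, wake, never, wake, coin
Segment N = 13, segment V = 10.
TTR = 10 / 13 = 0.77

0.77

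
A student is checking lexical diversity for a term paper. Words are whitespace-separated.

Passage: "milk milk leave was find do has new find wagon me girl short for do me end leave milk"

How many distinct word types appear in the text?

Distinct types: {do, end, find, for, girl, has, leave, me, milk, new, short, wagon, was}
V = 13

13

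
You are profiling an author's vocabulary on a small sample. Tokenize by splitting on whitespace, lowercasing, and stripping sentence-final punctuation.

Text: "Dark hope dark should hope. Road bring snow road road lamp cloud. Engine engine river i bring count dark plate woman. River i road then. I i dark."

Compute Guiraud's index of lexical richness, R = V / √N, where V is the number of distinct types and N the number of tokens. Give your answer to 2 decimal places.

N = 28, V = 15.
√N = 5.291503
R = 15 / 5.291503 = 2.83

2.83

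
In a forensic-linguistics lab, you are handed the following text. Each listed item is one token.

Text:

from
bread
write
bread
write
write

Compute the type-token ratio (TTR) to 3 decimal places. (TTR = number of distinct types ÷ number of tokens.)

0.500

N = 6 tokens, V = 3 types.
TTR = V / N = 3 / 6 = 0.500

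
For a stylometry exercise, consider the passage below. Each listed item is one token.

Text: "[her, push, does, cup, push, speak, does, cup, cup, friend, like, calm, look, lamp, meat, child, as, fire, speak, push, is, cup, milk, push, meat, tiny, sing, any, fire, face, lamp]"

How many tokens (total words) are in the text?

Tokens: her, push, does, cup, push, speak, does, cup, cup, friend, like, calm, look, lamp, meat, child, as, fire, speak, push, is, cup, milk, push, meat, tiny, sing, any, fire, face, lamp
N = 31

31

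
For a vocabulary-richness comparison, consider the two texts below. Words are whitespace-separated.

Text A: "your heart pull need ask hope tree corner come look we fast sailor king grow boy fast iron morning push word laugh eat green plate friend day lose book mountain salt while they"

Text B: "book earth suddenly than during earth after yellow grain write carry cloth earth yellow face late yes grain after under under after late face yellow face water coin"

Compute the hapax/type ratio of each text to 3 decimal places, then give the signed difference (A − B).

A: hapax=31, V=32, ratio=0.969
B: hapax=10, V=17, ratio=0.588
Difference = 0.969 − 0.588 = 0.381

0.381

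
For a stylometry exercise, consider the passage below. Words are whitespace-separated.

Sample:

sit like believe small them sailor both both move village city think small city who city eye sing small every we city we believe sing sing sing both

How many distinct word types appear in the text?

16

Distinct types: {believe, both, city, every, eye, like, move, sailor, sing, sit, small, them, think, village, we, who}
V = 16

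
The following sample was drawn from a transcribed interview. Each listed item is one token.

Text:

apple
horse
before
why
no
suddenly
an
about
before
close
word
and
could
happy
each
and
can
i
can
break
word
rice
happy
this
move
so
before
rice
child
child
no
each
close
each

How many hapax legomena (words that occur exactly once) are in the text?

12

Frequencies: before:3, each:3, no:2, close:2, word:2, and:2, happy:2, can:2, rice:2, child:2, apple:1, horse:1, why:1, suddenly:1, an:1, about:1, could:1, i:1, break:1, this:1, … (2 more, each freq 1)
Hapax (freq=1): about, an, apple, break, could, horse, i, move, so, suddenly, this, why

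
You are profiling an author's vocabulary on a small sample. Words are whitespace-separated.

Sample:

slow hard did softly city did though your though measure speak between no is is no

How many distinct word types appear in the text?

Distinct types: {between, city, did, hard, is, measure, no, slow, softly, speak, though, your}
V = 12

12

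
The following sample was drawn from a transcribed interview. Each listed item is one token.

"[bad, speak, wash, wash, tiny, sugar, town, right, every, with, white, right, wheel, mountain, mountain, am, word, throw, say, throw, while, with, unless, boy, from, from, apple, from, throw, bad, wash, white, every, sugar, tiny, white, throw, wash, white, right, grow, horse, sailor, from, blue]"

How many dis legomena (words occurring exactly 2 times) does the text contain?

Frequencies: wash:4, white:4, throw:4, from:4, right:3, bad:2, tiny:2, sugar:2, every:2, with:2, mountain:2, speak:1, town:1, wheel:1, am:1, word:1, say:1, while:1, unless:1, boy:1, … (5 more, each freq 1)
Words with frequency 2: bad, every, mountain, sugar, tiny, with

6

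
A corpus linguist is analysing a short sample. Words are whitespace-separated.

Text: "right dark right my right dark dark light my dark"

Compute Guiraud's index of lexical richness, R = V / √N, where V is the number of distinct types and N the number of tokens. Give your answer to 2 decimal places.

1.26

N = 10, V = 4.
√N = 3.162278
R = 4 / 3.162278 = 1.26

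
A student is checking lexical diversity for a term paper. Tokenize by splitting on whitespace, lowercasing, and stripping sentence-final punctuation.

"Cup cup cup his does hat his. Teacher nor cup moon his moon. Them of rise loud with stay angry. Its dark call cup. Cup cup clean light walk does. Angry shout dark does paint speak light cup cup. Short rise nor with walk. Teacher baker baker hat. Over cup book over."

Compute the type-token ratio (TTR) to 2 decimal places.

0.52

N = 52 tokens, V = 27 types.
TTR = V / N = 27 / 52 = 0.52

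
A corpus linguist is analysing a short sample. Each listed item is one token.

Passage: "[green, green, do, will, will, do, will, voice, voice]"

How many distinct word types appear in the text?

4

Distinct types: {do, green, voice, will}
V = 4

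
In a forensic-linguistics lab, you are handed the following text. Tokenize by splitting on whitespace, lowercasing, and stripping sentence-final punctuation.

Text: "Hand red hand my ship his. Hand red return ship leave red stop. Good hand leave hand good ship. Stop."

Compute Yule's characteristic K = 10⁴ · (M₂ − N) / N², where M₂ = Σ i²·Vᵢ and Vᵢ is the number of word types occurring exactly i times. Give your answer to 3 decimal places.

Frequencies: hand:5, red:3, ship:3, leave:2, stop:2, good:2, my:1, his:1, return:1
N = 20. Frequency spectrum: V_1=3, V_2=3, V_3=2, V_5=1
M₂ = 1²·3 + 2²·3 + 3²·2 + 5²·1 = 58
K = 10000 × (58 − 20) / 20² = 950.000

950.000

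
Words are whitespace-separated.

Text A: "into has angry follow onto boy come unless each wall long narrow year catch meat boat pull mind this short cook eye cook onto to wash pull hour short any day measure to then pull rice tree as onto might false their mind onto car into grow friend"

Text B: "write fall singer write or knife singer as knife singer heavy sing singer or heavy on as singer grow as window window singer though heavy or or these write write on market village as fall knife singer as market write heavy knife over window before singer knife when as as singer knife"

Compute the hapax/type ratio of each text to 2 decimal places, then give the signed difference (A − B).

0.38

A: hapax=31, V=38, ratio=0.82
B: hapax=8, V=18, ratio=0.44
Difference = 0.82 − 0.44 = 0.38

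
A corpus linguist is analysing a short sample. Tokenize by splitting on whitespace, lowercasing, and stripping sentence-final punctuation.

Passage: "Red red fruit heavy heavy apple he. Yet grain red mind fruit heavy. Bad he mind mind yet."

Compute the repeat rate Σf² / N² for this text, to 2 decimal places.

0.13

Frequencies: red:3, heavy:3, mind:3, fruit:2, he:2, yet:2, apple:1, grain:1, bad:1
Σf² = 42; N² = 324
Repeat rate = 42 / 324 = 0.13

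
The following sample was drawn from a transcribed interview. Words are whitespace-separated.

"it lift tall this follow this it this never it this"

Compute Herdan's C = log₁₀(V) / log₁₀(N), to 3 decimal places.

N = 11, V = 6.
log₁₀(V) = 0.778151, log₁₀(N) = 1.041393
C = 0.778151 / 1.041393 = 0.747

0.747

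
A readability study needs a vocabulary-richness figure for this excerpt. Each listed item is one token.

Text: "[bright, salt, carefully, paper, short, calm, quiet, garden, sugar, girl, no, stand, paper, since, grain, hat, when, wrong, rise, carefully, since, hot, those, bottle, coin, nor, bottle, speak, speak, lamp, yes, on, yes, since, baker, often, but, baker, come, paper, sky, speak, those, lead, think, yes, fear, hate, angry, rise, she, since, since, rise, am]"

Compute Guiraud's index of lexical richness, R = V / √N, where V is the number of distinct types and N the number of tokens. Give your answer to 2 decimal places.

5.26

N = 55, V = 39.
√N = 7.416198
R = 39 / 7.416198 = 5.26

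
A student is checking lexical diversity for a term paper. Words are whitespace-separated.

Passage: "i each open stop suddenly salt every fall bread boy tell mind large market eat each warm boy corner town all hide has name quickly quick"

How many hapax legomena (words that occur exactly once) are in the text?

Frequencies: each:2, boy:2, i:1, open:1, stop:1, suddenly:1, salt:1, every:1, fall:1, bread:1, tell:1, mind:1, large:1, market:1, eat:1, warm:1, corner:1, town:1, all:1, hide:1, … (4 more, each freq 1)
Hapax (freq=1): all, bread, corner, eat, every, fall, has, hide, i, large, market, mind, name, open, quick, quickly, salt, stop, suddenly, tell, town, warm

22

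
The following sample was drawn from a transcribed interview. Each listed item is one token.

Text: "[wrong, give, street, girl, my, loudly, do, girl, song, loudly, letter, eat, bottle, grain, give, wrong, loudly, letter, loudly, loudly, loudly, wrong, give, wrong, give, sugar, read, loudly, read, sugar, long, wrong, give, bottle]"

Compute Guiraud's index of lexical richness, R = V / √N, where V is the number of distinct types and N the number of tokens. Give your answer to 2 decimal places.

2.57

N = 34, V = 15.
√N = 5.830952
R = 15 / 5.830952 = 2.57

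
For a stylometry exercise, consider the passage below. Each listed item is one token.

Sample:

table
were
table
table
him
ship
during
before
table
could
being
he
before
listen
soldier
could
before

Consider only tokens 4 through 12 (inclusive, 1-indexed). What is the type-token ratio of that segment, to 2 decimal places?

0.89

Segment tokens 4–12: table, him, ship, during, before, table, could, being, he
Segment N = 9, segment V = 8.
TTR = 8 / 9 = 0.89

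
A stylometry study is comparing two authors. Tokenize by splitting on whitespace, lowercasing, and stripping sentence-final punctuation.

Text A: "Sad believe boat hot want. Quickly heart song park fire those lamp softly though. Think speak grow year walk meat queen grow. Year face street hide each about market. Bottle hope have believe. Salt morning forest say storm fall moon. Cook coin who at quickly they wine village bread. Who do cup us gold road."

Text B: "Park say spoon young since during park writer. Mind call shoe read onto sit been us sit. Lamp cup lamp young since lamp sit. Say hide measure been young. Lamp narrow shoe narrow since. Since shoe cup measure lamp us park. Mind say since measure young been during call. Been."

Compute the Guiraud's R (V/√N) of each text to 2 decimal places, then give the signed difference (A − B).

3.91

A: V=50, N=55, R=6.74
B: V=20, N=50, R=2.83
Difference = 6.74 − 2.83 = 3.91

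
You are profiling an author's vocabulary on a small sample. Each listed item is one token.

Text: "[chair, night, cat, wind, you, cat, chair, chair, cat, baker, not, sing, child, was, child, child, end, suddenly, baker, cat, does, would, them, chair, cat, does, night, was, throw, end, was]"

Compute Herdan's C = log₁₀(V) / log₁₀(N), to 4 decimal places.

0.8074

N = 31, V = 16.
log₁₀(V) = 1.204120, log₁₀(N) = 1.491362
C = 1.204120 / 1.491362 = 0.8074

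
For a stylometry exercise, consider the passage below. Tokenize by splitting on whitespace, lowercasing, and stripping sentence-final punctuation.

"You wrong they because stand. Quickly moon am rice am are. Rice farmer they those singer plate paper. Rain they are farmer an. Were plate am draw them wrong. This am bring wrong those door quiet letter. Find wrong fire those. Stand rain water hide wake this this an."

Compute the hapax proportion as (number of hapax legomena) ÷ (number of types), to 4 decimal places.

Frequencies: wrong:4, am:4, they:3, those:3, this:3, stand:2, rice:2, are:2, farmer:2, plate:2, rain:2, an:2, you:1, because:1, quickly:1, moon:1, singer:1, paper:1, were:1, draw:1, … (10 more, each freq 1)
Hapax count = 18; type count = 30.
Ratio = 18 / 30 = 0.6000

0.6000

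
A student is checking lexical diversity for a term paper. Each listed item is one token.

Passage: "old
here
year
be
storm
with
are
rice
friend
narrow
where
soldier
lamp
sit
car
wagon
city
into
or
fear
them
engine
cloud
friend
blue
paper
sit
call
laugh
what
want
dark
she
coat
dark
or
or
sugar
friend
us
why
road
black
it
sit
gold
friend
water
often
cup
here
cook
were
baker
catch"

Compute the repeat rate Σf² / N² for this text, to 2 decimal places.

Frequencies: friend:4, sit:3, or:3, here:2, dark:2, old:1, year:1, be:1, storm:1, with:1, are:1, rice:1, narrow:1, where:1, soldier:1, lamp:1, car:1, wagon:1, city:1, into:1, … (26 more, each freq 1)
Σf² = 83; N² = 3025
Repeat rate = 83 / 3025 = 0.03

0.03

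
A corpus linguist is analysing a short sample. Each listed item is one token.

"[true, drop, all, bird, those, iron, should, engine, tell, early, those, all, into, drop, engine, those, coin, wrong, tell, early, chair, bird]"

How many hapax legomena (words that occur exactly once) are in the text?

Frequencies: those:3, drop:2, all:2, bird:2, engine:2, tell:2, early:2, true:1, iron:1, should:1, into:1, coin:1, wrong:1, chair:1
Hapax (freq=1): chair, coin, into, iron, should, true, wrong

7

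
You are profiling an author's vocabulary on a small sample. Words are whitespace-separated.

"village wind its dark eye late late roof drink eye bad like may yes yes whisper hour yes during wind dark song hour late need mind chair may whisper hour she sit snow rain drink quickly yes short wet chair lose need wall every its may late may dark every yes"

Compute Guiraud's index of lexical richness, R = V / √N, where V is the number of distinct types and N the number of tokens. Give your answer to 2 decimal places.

N = 51, V = 29.
√N = 7.141428
R = 29 / 7.141428 = 4.06

4.06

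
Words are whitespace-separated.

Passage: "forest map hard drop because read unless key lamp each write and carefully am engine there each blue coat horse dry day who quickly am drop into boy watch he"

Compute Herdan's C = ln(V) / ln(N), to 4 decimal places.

0.9690

N = 30, V = 27.
ln(V) = 3.295837, ln(N) = 3.401197
C = 3.295837 / 3.401197 = 0.9690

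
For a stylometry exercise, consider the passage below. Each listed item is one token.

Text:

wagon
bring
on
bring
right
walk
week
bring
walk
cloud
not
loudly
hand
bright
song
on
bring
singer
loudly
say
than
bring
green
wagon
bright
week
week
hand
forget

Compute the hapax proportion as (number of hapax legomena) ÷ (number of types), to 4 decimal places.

Frequencies: bring:5, week:3, wagon:2, on:2, walk:2, loudly:2, hand:2, bright:2, right:1, cloud:1, not:1, song:1, singer:1, say:1, than:1, green:1, forget:1
Hapax count = 9; type count = 17.
Ratio = 9 / 17 = 0.5294

0.5294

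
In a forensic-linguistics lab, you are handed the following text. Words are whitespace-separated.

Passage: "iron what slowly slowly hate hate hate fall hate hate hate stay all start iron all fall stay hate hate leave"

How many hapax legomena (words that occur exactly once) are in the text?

3

Frequencies: hate:8, iron:2, slowly:2, fall:2, stay:2, all:2, what:1, start:1, leave:1
Hapax (freq=1): leave, start, what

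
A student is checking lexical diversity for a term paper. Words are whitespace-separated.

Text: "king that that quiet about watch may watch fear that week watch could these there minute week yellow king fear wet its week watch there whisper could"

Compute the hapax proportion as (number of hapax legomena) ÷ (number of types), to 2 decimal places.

Frequencies: watch:4, that:3, week:3, king:2, fear:2, could:2, there:2, quiet:1, about:1, may:1, these:1, minute:1, yellow:1, wet:1, its:1, whisper:1
Hapax count = 9; type count = 16.
Ratio = 9 / 16 = 0.56

0.56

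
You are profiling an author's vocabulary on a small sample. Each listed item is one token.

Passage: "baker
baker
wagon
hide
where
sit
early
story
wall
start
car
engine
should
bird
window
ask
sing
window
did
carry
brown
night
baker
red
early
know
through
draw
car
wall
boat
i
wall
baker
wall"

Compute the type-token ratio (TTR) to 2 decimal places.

0.74

N = 35 tokens, V = 26 types.
TTR = V / N = 26 / 35 = 0.74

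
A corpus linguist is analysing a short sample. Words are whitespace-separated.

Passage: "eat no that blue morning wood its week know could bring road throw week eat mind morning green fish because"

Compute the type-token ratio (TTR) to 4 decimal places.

0.8500

N = 20 tokens, V = 17 types.
TTR = V / N = 17 / 20 = 0.8500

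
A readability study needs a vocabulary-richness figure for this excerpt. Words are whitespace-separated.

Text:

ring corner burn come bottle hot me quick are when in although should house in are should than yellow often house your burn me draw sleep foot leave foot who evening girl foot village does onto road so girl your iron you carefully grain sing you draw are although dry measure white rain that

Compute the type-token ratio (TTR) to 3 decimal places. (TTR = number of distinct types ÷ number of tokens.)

0.741

N = 54 tokens, V = 40 types.
TTR = V / N = 40 / 54 = 0.741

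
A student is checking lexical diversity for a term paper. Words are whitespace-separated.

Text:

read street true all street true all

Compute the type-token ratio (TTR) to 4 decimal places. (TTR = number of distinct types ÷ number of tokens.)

N = 7 tokens, V = 4 types.
TTR = V / N = 4 / 7 = 0.5714

0.5714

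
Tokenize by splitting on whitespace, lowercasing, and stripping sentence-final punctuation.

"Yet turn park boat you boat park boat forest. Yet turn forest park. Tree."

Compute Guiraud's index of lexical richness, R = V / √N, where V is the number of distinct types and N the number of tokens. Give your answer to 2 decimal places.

N = 14, V = 7.
√N = 3.741657
R = 7 / 3.741657 = 1.87

1.87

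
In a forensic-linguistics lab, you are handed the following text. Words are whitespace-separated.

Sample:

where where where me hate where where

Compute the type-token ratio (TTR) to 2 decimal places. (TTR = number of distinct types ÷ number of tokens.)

0.43

N = 7 tokens, V = 3 types.
TTR = V / N = 3 / 7 = 0.43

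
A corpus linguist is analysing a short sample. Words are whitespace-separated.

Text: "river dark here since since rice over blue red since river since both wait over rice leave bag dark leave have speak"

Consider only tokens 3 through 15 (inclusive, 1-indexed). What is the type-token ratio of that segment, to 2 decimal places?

Segment tokens 3–15: here, since, since, rice, over, blue, red, since, river, since, both, wait, over
Segment N = 13, segment V = 9.
TTR = 9 / 13 = 0.69

0.69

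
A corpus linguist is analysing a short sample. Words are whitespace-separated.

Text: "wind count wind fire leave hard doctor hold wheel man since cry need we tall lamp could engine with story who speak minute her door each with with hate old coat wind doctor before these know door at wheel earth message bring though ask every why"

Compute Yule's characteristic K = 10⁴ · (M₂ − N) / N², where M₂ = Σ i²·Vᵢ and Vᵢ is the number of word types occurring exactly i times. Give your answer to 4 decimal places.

Frequencies: wind:3, with:3, doctor:2, wheel:2, door:2, count:1, fire:1, leave:1, hard:1, hold:1, man:1, since:1, cry:1, need:1, we:1, tall:1, lamp:1, could:1, engine:1, story:1, … (19 more, each freq 1)
N = 46. Frequency spectrum: V_1=34, V_2=3, V_3=2
M₂ = 1²·34 + 2²·3 + 3²·2 = 64
K = 10000 × (64 − 46) / 46² = 85.0662

85.0662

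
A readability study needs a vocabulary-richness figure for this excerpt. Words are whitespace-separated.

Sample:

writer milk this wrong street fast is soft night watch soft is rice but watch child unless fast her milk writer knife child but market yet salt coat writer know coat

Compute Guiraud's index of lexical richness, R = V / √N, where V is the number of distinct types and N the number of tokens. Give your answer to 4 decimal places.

N = 31, V = 21.
√N = 5.567764
R = 21 / 5.567764 = 3.7717

3.7717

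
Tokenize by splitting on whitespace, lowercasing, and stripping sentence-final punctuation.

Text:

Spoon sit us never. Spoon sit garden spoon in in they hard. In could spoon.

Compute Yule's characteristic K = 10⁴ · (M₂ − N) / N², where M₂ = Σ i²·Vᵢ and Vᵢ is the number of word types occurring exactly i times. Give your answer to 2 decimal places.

888.89

Frequencies: spoon:4, in:3, sit:2, us:1, never:1, garden:1, they:1, hard:1, could:1
N = 15. Frequency spectrum: V_1=6, V_2=1, V_3=1, V_4=1
M₂ = 1²·6 + 2²·1 + 3²·1 + 4²·1 = 35
K = 10000 × (35 − 15) / 15² = 888.89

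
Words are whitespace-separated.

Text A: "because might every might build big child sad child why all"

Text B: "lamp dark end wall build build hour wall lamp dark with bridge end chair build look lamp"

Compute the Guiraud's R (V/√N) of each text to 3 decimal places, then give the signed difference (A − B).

0.289

A: V=9, N=11, R=2.714
B: V=10, N=17, R=2.425
Difference = 2.714 − 2.425 = 0.289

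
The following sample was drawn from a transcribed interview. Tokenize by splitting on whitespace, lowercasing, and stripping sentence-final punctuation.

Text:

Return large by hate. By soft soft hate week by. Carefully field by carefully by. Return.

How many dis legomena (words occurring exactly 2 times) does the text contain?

4

Frequencies: by:5, return:2, hate:2, soft:2, carefully:2, large:1, week:1, field:1
Words with frequency 2: carefully, hate, return, soft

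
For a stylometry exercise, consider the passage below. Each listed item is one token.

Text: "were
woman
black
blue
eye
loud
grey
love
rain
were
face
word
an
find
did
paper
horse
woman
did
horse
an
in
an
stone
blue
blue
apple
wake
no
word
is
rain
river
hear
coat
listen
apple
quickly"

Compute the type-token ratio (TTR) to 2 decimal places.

N = 38 tokens, V = 27 types.
TTR = V / N = 27 / 38 = 0.71

0.71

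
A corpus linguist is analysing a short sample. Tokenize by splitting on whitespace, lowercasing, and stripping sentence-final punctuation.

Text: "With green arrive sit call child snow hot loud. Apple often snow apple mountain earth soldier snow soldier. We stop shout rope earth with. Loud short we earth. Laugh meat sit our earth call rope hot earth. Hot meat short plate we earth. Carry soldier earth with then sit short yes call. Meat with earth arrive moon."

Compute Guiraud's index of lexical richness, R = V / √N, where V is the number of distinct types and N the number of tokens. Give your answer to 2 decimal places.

3.58

N = 57, V = 27.
√N = 7.549834
R = 27 / 7.549834 = 3.58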